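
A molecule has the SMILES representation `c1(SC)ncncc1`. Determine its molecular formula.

Atom tally by fragment:
  pyrimidine ring core → C:4 H:4 N:2
  (− 1 ring H displaced by substituents)
  + SCH3 → C:1 H:3 S:1
Element totals:
  C: 5
  H: 6
  N: 2
  S: 1

C5H6N2S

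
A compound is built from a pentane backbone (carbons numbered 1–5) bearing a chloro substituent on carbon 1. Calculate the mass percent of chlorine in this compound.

Atom tally by fragment:
  ClCH2 → C:1 H:2 Cl:1
  CH2 → C:1 H:2
  CH2 → C:1 H:2
  CH2 → C:1 H:2
  CH3 → C:1 H:3
Element totals:
  C: 5
  H: 11
  Cl: 1
Molecular formula: C5H11Cl.
Molar mass = 106.593 g/mol.
Mass from Cl: 1 × 35.45 = 35.450 g/mol.
%Cl = 35.450 / 106.593 × 100 = 33.26%.

33.26%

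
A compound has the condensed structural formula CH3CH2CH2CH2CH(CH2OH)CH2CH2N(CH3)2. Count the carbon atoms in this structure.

Element totals:
  C: 10
  H: 23
  N: 1
  O: 1

10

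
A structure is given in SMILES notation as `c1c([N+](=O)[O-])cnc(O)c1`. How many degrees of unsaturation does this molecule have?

Atom tally by fragment:
  pyridine ring core → C:5 H:5 N:1
  (− 2 ring H displaced by substituents)
  + NO2 → N:1 O:2
  + OH → O:1 H:1
Element totals:
  C: 5
  H: 4
  N: 2
  O: 3
Molecular formula: C5H4N2O3.
DoU = (2C + 2 + N − H − X) / 2 = (2·5 + 2 + 2 − 4 − 0) / 2 = 5.

5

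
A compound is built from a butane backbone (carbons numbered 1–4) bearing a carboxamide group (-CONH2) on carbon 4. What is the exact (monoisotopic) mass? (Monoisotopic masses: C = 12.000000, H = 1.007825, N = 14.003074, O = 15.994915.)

101.0841

Atom tally by fragment:
  CH3 → C:1 H:3
  CH2 → C:1 H:2
  CH2 → C:1 H:2
  CH2CONH2 → C:2 H:4 O:1 N:1
Element totals:
  C: 5
  H: 11
  N: 1
  O: 1
Molecular formula: C5H11NO.
  M = 5(12.0) + 11(1.007825) + 14.003074 + 15.994915
    = 60.000000 + 11.086075 + 14.003074 + 15.994915 = 101.084064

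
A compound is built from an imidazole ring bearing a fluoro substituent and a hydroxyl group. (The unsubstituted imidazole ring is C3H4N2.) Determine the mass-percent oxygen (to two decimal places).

Atom tally by fragment:
  imidazole ring core → C:3 H:4 N:2
  (− 2 ring H displaced by substituents)
  + F → F:1
  + OH → O:1 H:1
Element totals:
  C: 3
  H: 3
  F: 1
  N: 2
  O: 1
Molecular formula: C3H3FN2O.
Molar mass = 102.068 g/mol.
Mass from O: 1 × 15.999 = 15.999 g/mol.
%O = 15.999 / 102.068 × 100 = 15.67%.

15.67%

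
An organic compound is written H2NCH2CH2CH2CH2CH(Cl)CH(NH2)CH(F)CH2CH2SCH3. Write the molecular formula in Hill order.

C10H22ClFN2S

Element totals:
  C: 10
  H: 22
  Cl: 1
  F: 1
  N: 2
  S: 1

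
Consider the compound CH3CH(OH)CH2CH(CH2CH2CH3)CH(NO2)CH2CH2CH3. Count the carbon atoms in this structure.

11

Atom tally by fragment:
  CH3 → C:1 H:3
  CH(OH) → C:1 H:2 O:1
  CH2 → C:1 H:2
  CH(CH2CH2CH3) → C:4 H:8
  CH(NO2) → C:1 H:1 N:1 O:2
  CH2 → C:1 H:2
  CH2 → C:1 H:2
  CH3 → C:1 H:3
Element totals:
  C: 11
  H: 23
  N: 1
  O: 3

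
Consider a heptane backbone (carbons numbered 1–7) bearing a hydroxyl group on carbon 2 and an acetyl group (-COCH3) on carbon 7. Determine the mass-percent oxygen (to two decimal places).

20.22%

Atom tally by fragment:
  CH3 → C:1 H:3
  CH(OH) → C:1 H:2 O:1
  CH2 → C:1 H:2
  CH2 → C:1 H:2
  CH2 → C:1 H:2
  CH2 → C:1 H:2
  CH2COCH3 → C:3 H:5 O:1
Element totals:
  C: 9
  H: 18
  O: 2
Molecular formula: C9H18O2.
Molar mass = 158.241 g/mol.
Mass from O: 2 × 15.999 = 31.998 g/mol.
%O = 31.998 / 158.241 × 100 = 20.22%.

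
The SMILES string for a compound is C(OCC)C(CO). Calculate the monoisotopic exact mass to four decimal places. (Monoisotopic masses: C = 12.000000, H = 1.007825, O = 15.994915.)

104.0837

Atom tally by fragment:
  C2H5OCH2 → C:3 H:7 O:1
  CH2CH2OH → C:2 H:5 O:1
Element totals:
  C: 5
  H: 12
  O: 2
Molecular formula: C5H12O2.
  M = 5(12.0) + 12(1.007825) + 2(15.994915)
    = 60.000000 + 12.093900 + 31.989830 = 104.083730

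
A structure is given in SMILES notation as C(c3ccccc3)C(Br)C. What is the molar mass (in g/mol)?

199.09 g/mol

Atom tally by fragment:
  C6H5CH2 → C:7 H:7
  CH(Br) → C:1 H:1 Br:1
  CH3 → C:1 H:3
Element totals:
  C: 9
  H: 11
  Br: 1
Molecular formula: C9H11Br.
  M = 9(12.011) + 11(1.008) + 79.904
    = 108.099 + 11.088 + 79.904 = 199.091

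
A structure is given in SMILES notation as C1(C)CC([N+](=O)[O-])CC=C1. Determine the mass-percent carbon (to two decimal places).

59.56%

Atom tally by fragment:
  cyclohexene ring core → C:6 H:10
  (− 2 ring H displaced by substituents)
  + CH3 → C:1 H:3
  + NO2 → N:1 O:2
Element totals:
  C: 7
  H: 11
  N: 1
  O: 2
Molecular formula: C7H11NO2.
Molar mass = 141.170 g/mol.
Mass from C: 7 × 12.011 = 84.077 g/mol.
%C = 84.077 / 141.170 × 100 = 59.56%.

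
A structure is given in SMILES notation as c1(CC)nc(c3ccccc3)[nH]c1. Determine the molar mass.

Atom tally by fragment:
  imidazole ring core → C:3 H:4 N:2
  (− 2 ring H displaced by substituents)
  + C2H5 → C:2 H:5
  + C6H5 → C:6 H:5
Element totals:
  C: 11
  H: 12
  N: 2
Molecular formula: C11H12N2.
  M = 11(12.011) + 12(1.008) + 2(14.007)
    = 132.121 + 12.096 + 28.014 = 172.231

172.23 g/mol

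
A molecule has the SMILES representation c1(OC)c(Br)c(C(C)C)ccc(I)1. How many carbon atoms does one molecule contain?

10

Atom tally by fragment:
  benzene ring core → C:6 H:6
  (− 4 ring H displaced by substituents)
  + OCH3 → C:1 H:3 O:1
  + Br → Br:1
  + CH(CH3)2 → C:3 H:7
  + I → I:1
Element totals:
  C: 10
  H: 12
  Br: 1
  I: 1
  O: 1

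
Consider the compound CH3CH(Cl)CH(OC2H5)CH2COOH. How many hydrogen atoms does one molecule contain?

13

Element totals:
  C: 7
  H: 13
  Cl: 1
  O: 3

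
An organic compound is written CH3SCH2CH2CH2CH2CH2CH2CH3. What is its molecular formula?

Atom tally by fragment:
  CH3SCH2 → C:2 H:5 S:1
  CH2 → C:1 H:2
  CH2 → C:1 H:2
  CH2 → C:1 H:2
  CH2 → C:1 H:2
  CH2 → C:1 H:2
  CH3 → C:1 H:3
Element totals:
  C: 8
  H: 18
  S: 1

C8H18S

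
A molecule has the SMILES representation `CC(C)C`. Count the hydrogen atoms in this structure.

10

Atom tally by fragment:
  CH3 → C:1 H:3
  CH(CH3) → C:2 H:4
  CH3 → C:1 H:3
Element totals:
  C: 4
  H: 10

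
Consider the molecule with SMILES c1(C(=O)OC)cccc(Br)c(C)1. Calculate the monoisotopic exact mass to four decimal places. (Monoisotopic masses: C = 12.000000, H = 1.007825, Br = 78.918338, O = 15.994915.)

227.9786

Atom tally by fragment:
  benzene ring core → C:6 H:6
  (− 3 ring H displaced by substituents)
  + COOCH3 → C:2 H:3 O:2
  + Br → Br:1
  + CH3 → C:1 H:3
Element totals:
  C: 9
  H: 9
  Br: 1
  O: 2
Molecular formula: C9H9BrO2.
  M = 9(12.0) + 9(1.007825) + 78.918338 + 2(15.994915)
    = 108.000000 + 9.070425 + 78.918338 + 31.989830 = 227.978593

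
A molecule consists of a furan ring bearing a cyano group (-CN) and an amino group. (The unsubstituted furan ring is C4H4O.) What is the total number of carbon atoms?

5

Atom tally by fragment:
  furan ring core → C:4 H:4 O:1
  (− 2 ring H displaced by substituents)
  + CN → C:1 N:1
  + NH2 → N:1 H:2
Element totals:
  C: 5
  H: 4
  N: 2
  O: 1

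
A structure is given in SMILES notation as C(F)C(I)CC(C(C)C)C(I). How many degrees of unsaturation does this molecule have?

Atom tally by fragment:
  FCH2 → C:1 H:2 F:1
  CH(I) → C:1 H:1 I:1
  CH2 → C:1 H:2
  CH(CH(CH3)2) → C:4 H:8
  CH2I → C:1 H:2 I:1
Element totals:
  C: 8
  H: 15
  F: 1
  I: 2
Molecular formula: C8H15FI2.
DoU = (2C + 2 + N − H − X) / 2 = (2·8 + 2 + 0 − 15 − 3) / 2 = 0.

0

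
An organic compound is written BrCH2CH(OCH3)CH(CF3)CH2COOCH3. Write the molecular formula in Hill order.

C8H12BrF3O3

Element totals:
  C: 8
  H: 12
  Br: 1
  F: 3
  O: 3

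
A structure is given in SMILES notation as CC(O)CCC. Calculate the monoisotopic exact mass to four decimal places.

88.0888

Atom tally by fragment:
  CH3 → C:1 H:3
  CH(OH) → C:1 H:2 O:1
  CH2 → C:1 H:2
  CH2 → C:1 H:2
  CH3 → C:1 H:3
Element totals:
  C: 5
  H: 12
  O: 1
Molecular formula: C5H12O.
  M = 5(12.0) + 12(1.007825) + 15.994915
    = 60.000000 + 12.093900 + 15.994915 = 88.088815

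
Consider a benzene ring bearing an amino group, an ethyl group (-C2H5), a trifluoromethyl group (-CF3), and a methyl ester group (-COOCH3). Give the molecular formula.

Atom tally by fragment:
  benzene ring core → C:6 H:6
  (− 4 ring H displaced by substituents)
  + NH2 → N:1 H:2
  + C2H5 → C:2 H:5
  + CF3 → C:1 F:3
  + COOCH3 → C:2 H:3 O:2
Element totals:
  C: 11
  H: 12
  F: 3
  N: 1
  O: 2

C11H12F3NO2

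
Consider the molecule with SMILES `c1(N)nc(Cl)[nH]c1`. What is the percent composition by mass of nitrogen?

35.75%

Atom tally by fragment:
  imidazole ring core → C:3 H:4 N:2
  (− 2 ring H displaced by substituents)
  + NH2 → N:1 H:2
  + Cl → Cl:1
Element totals:
  C: 3
  H: 4
  Cl: 1
  N: 3
Molecular formula: C3H4ClN3.
Molar mass = 117.536 g/mol.
Mass from N: 3 × 14.007 = 42.021 g/mol.
%N = 42.021 / 117.536 × 100 = 35.75%.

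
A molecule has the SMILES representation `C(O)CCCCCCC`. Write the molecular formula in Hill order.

C8H18O

Atom tally by fragment:
  HOCH2 → C:1 H:3 O:1
  CH2 → C:1 H:2
  CH2 → C:1 H:2
  CH2 → C:1 H:2
  CH2 → C:1 H:2
  CH2 → C:1 H:2
  CH2 → C:1 H:2
  CH3 → C:1 H:3
Element totals:
  C: 8
  H: 18
  O: 1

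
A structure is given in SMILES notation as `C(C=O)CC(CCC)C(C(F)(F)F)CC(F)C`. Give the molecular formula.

Atom tally by fragment:
  OHCCH2 → C:2 H:3 O:1
  CH2 → C:1 H:2
  CH(CH2CH2CH3) → C:4 H:8
  CH(CF3) → C:2 H:1 F:3
  CH2 → C:1 H:2
  CH(F) → C:1 H:1 F:1
  CH3 → C:1 H:3
Element totals:
  C: 12
  H: 20
  F: 4
  O: 1

C12H20F4O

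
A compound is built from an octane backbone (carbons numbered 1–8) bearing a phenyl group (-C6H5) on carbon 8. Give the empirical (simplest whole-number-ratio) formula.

C7H11

Atom tally by fragment:
  CH3 → C:1 H:3
  CH2 → C:1 H:2
  CH2 → C:1 H:2
  CH2 → C:1 H:2
  CH2 → C:1 H:2
  CH2 → C:1 H:2
  CH2 → C:1 H:2
  CH2C6H5 → C:7 H:7
Element totals:
  C: 14
  H: 22
Molecular formula: C14H22.
gcd of subscripts = 2; dividing each by 2:
  C: 14/2 = 7
  H: 22/2 = 11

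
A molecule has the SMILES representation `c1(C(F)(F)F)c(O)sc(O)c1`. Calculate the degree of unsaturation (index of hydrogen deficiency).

3

Atom tally by fragment:
  thiophene ring core → C:4 H:4 S:1
  (− 3 ring H displaced by substituents)
  + CF3 → C:1 F:3
  + OH → O:1 H:1
  + OH → O:1 H:1
Element totals:
  C: 5
  H: 3
  F: 3
  O: 2
  S: 1
Molecular formula: C5H3F3O2S.
DoU = (2C + 2 + N − H − X) / 2 = (2·5 + 2 + 0 − 3 − 3) / 2 = 3.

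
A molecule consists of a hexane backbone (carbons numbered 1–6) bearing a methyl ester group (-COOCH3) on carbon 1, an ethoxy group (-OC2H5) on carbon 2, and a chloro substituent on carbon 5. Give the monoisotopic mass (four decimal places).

222.1023

Atom tally by fragment:
  CH3OOCCH2 → C:3 H:5 O:2
  CH(OC2H5) → C:3 H:6 O:1
  CH2 → C:1 H:2
  CH2 → C:1 H:2
  CH(Cl) → C:1 H:1 Cl:1
  CH3 → C:1 H:3
Element totals:
  C: 10
  H: 19
  Cl: 1
  O: 3
Molecular formula: C10H19ClO3.
  M = 10(12.0) + 19(1.007825) + 34.968853 + 3(15.994915)
    = 120.000000 + 19.148675 + 34.968853 + 47.984745 = 222.102273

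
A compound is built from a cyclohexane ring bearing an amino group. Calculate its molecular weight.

Atom tally by fragment:
  cyclohexane ring core → C:6 H:12
  (− 1 ring H displaced by substituents)
  + NH2 → N:1 H:2
Element totals:
  C: 6
  H: 13
  N: 1
Molecular formula: C6H13N.
  M = 6(12.011) + 13(1.008) + 14.007
    = 72.066 + 13.104 + 14.007 = 99.177

99.18 g/mol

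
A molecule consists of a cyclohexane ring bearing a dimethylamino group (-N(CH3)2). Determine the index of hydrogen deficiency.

1

Atom tally by fragment:
  cyclohexane ring core → C:6 H:12
  (− 1 ring H displaced by substituents)
  + N(CH3)2 → N:1 C:2 H:6
Element totals:
  C: 8
  H: 17
  N: 1
Molecular formula: C8H17N.
DoU = (2C + 2 + N − H − X) / 2 = (2·8 + 2 + 1 − 17 − 0) / 2 = 1.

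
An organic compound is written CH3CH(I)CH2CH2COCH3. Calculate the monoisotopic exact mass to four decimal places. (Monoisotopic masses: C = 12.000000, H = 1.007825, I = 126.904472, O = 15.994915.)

225.9855

Atom tally by fragment:
  CH3 → C:1 H:3
  CH(I) → C:1 H:1 I:1
  CH2 → C:1 H:2
  CH2COCH3 → C:3 H:5 O:1
Element totals:
  C: 6
  H: 11
  I: 1
  O: 1
Molecular formula: C6H11IO.
  M = 6(12.0) + 11(1.007825) + 126.904472 + 15.994915
    = 72.000000 + 11.086075 + 126.904472 + 15.994915 = 225.985462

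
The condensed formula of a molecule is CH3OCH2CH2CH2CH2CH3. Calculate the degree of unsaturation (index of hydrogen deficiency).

0

Atom tally by fragment:
  CH3OCH2 → C:2 H:5 O:1
  CH2 → C:1 H:2
  CH2 → C:1 H:2
  CH2 → C:1 H:2
  CH3 → C:1 H:3
Element totals:
  C: 6
  H: 14
  O: 1
Molecular formula: C6H14O.
DoU = (2C + 2 + N − H − X) / 2 = (2·6 + 2 + 0 − 14 − 0) / 2 = 0.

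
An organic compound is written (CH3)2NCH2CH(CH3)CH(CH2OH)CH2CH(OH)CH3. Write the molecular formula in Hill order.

Atom tally by fragment:
  (CH3)2NCH2 → C:3 H:8 N:1
  CH(CH3) → C:2 H:4
  CH(CH2OH) → C:2 H:4 O:1
  CH2 → C:1 H:2
  CH(OH) → C:1 H:2 O:1
  CH3 → C:1 H:3
Element totals:
  C: 10
  H: 23
  N: 1
  O: 2

C10H23NO2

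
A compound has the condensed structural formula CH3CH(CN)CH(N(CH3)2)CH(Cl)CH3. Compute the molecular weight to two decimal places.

174.67 g/mol

Element totals:
  C: 8
  H: 15
  Cl: 1
  N: 2
Molecular formula: C8H15ClN2.
  M = 8(12.011) + 15(1.008) + 35.45 + 2(14.007)
    = 96.088 + 15.120 + 35.450 + 28.014 = 174.672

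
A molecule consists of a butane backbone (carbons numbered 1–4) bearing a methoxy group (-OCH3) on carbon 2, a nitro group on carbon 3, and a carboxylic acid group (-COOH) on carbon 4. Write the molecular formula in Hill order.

Atom tally by fragment:
  CH3 → C:1 H:3
  CH(OCH3) → C:2 H:4 O:1
  CH(NO2) → C:1 H:1 N:1 O:2
  CH2COOH → C:2 H:3 O:2
Element totals:
  C: 6
  H: 11
  N: 1
  O: 5

C6H11NO5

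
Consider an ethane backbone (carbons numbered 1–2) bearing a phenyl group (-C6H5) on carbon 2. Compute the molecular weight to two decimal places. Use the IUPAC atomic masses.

Atom tally by fragment:
  CH3 → C:1 H:3
  CH2C6H5 → C:7 H:7
Element totals:
  C: 8
  H: 10
Molecular formula: C8H10.
  M = 8(12.011) + 10(1.008)
    = 96.088 + 10.080 = 106.168

106.17 g/mol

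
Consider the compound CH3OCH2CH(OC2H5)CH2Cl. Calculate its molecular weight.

152.62 g/mol

Element totals:
  C: 6
  H: 13
  Cl: 1
  O: 2
Molecular formula: C6H13ClO2.
  M = 6(12.011) + 13(1.008) + 35.45 + 2(15.999)
    = 72.066 + 13.104 + 35.450 + 31.998 = 152.618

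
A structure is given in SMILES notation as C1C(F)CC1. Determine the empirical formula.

C4H7F

Atom tally by fragment:
  cyclobutane ring core → C:4 H:8
  (− 1 ring H displaced by substituents)
  + F → F:1
Element totals:
  C: 4
  H: 7
  F: 1
Molecular formula: C4H7F.
gcd of subscripts (4, 1, 7) = 1, so the empirical formula equals the molecular formula.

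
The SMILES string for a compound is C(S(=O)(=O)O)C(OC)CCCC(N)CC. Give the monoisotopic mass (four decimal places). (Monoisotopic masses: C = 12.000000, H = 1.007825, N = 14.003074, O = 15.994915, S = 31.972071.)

Atom tally by fragment:
  HO3SCH2 → C:1 H:3 S:1 O:3
  CH(OCH3) → C:2 H:4 O:1
  CH2 → C:1 H:2
  CH2 → C:1 H:2
  CH2 → C:1 H:2
  CH(NH2) → C:1 H:3 N:1
  CH2 → C:1 H:2
  CH3 → C:1 H:3
Element totals:
  C: 9
  H: 21
  N: 1
  O: 4
  S: 1
Molecular formula: C9H21NO4S.
  M = 9(12.0) + 21(1.007825) + 14.003074 + 4(15.994915) + 31.972071
    = 108.000000 + 21.164325 + 14.003074 + 63.979660 + 31.972071 = 239.119130

239.1191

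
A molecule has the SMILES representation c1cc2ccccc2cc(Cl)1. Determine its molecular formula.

Atom tally by fragment:
  naphthalene ring system core → C:10 H:8
  (− 1 ring H displaced by substituents)
  + Cl → Cl:1
Element totals:
  C: 10
  H: 7
  Cl: 1

C10H7Cl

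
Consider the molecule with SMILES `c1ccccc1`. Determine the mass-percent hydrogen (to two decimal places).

Atom tally by fragment:
  benzene ring core → C:6 H:6
Element totals:
  C: 6
  H: 6
Molecular formula: C6H6.
Molar mass = 78.114 g/mol.
Mass from H: 6 × 1.008 = 6.048 g/mol.
%H = 6.048 / 78.114 × 100 = 7.74%.

7.74%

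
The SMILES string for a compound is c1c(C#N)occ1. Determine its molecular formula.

C5H3NO

Atom tally by fragment:
  furan ring core → C:4 H:4 O:1
  (− 1 ring H displaced by substituents)
  + CN → C:1 N:1
Element totals:
  C: 5
  H: 3
  N: 1
  O: 1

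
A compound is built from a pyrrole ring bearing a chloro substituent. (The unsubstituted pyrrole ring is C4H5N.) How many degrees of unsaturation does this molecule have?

Atom tally by fragment:
  pyrrole ring core → C:4 H:5 N:1
  (− 1 ring H displaced by substituents)
  + Cl → Cl:1
Element totals:
  C: 4
  H: 4
  Cl: 1
  N: 1
Molecular formula: C4H4ClN.
DoU = (2C + 2 + N − H − X) / 2 = (2·4 + 2 + 1 − 4 − 1) / 2 = 3.

3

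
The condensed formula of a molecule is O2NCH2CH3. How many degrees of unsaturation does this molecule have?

1

Element totals:
  C: 2
  H: 5
  N: 1
  O: 2
Molecular formula: C2H5NO2.
DoU = (2C + 2 + N − H − X) / 2 = (2·2 + 2 + 1 − 5 − 0) / 2 = 1.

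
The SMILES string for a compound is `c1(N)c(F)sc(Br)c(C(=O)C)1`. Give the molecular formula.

Atom tally by fragment:
  thiophene ring core → C:4 H:4 S:1
  (− 4 ring H displaced by substituents)
  + NH2 → N:1 H:2
  + F → F:1
  + Br → Br:1
  + COCH3 → C:2 H:3 O:1
Element totals:
  C: 6
  H: 5
  Br: 1
  F: 1
  N: 1
  O: 1
  S: 1

C6H5BrFNOS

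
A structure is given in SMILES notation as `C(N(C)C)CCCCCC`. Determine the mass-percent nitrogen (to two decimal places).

9.78%

Atom tally by fragment:
  (CH3)2NCH2 → C:3 H:8 N:1
  CH2 → C:1 H:2
  CH2 → C:1 H:2
  CH2 → C:1 H:2
  CH2 → C:1 H:2
  CH2 → C:1 H:2
  CH3 → C:1 H:3
Element totals:
  C: 9
  H: 21
  N: 1
Molecular formula: C9H21N.
Molar mass = 143.274 g/mol.
Mass from N: 1 × 14.007 = 14.007 g/mol.
%N = 14.007 / 143.274 × 100 = 9.78%.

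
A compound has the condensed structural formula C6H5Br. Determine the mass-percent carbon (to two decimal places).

45.90%

Atom tally by fragment:
  benzene ring core → C:6 H:6
  (− 1 ring H displaced by substituents)
  + Br → Br:1
Element totals:
  C: 6
  H: 5
  Br: 1
Molecular formula: C6H5Br.
Molar mass = 157.010 g/mol.
Mass from C: 6 × 12.011 = 72.066 g/mol.
%C = 72.066 / 157.010 × 100 = 45.90%.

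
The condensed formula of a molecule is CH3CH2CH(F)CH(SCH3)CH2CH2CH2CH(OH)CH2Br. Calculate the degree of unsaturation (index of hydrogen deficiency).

0

Atom tally by fragment:
  CH3 → C:1 H:3
  CH2 → C:1 H:2
  CH(F) → C:1 H:1 F:1
  CH(SCH3) → C:2 H:4 S:1
  CH2 → C:1 H:2
  CH2 → C:1 H:2
  CH2 → C:1 H:2
  CH(OH) → C:1 H:2 O:1
  CH2Br → C:1 H:2 Br:1
Element totals:
  C: 10
  H: 20
  Br: 1
  F: 1
  O: 1
  S: 1
Molecular formula: C10H20BrFOS.
DoU = (2C + 2 + N − H − X) / 2 = (2·10 + 2 + 0 − 20 − 2) / 2 = 0.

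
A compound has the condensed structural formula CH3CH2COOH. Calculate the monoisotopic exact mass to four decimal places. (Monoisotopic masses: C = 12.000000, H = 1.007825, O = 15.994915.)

74.0368

Element totals:
  C: 3
  H: 6
  O: 2
Molecular formula: C3H6O2.
  M = 3(12.0) + 6(1.007825) + 2(15.994915)
    = 36.000000 + 6.046950 + 31.989830 = 74.036780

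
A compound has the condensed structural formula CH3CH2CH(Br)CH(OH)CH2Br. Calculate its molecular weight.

245.94 g/mol

Atom tally by fragment:
  CH3 → C:1 H:3
  CH2 → C:1 H:2
  CH(Br) → C:1 H:1 Br:1
  CH(OH) → C:1 H:2 O:1
  CH2Br → C:1 H:2 Br:1
Element totals:
  C: 5
  H: 10
  Br: 2
  O: 1
Molecular formula: C5H10Br2O.
  M = 5(12.011) + 10(1.008) + 2(79.904) + 15.999
    = 60.055 + 10.080 + 159.808 + 15.999 = 245.942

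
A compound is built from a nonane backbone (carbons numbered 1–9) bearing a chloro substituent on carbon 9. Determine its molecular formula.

Atom tally by fragment:
  CH3 → C:1 H:3
  CH2 → C:1 H:2
  CH2 → C:1 H:2
  CH2 → C:1 H:2
  CH2 → C:1 H:2
  CH2 → C:1 H:2
  CH2 → C:1 H:2
  CH2 → C:1 H:2
  CH2Cl → C:1 H:2 Cl:1
Element totals:
  C: 9
  H: 19
  Cl: 1

C9H19Cl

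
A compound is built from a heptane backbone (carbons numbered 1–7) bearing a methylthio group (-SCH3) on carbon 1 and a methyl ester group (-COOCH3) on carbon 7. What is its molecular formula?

C10H20O2S

Atom tally by fragment:
  CH3SCH2 → C:2 H:5 S:1
  CH2 → C:1 H:2
  CH2 → C:1 H:2
  CH2 → C:1 H:2
  CH2 → C:1 H:2
  CH2 → C:1 H:2
  CH2COOCH3 → C:3 H:5 O:2
Element totals:
  C: 10
  H: 20
  O: 2
  S: 1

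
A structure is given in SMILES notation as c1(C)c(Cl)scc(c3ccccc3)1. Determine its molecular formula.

C11H9ClS

Atom tally by fragment:
  thiophene ring core → C:4 H:4 S:1
  (− 3 ring H displaced by substituents)
  + CH3 → C:1 H:3
  + Cl → Cl:1
  + C6H5 → C:6 H:5
Element totals:
  C: 11
  H: 9
  Cl: 1
  S: 1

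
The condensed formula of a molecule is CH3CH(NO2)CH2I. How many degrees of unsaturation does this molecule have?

Atom tally by fragment:
  CH3 → C:1 H:3
  CH(NO2) → C:1 H:1 N:1 O:2
  CH2I → C:1 H:2 I:1
Element totals:
  C: 3
  H: 6
  I: 1
  N: 1
  O: 2
Molecular formula: C3H6INO2.
DoU = (2C + 2 + N − H − X) / 2 = (2·3 + 2 + 1 − 6 − 1) / 2 = 1.

1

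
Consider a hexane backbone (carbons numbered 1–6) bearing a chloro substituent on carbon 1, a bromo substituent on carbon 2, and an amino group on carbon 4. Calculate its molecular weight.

214.53 g/mol

Atom tally by fragment:
  ClCH2 → C:1 H:2 Cl:1
  CH(Br) → C:1 H:1 Br:1
  CH2 → C:1 H:2
  CH(NH2) → C:1 H:3 N:1
  CH2 → C:1 H:2
  CH3 → C:1 H:3
Element totals:
  C: 6
  H: 13
  Br: 1
  Cl: 1
  N: 1
Molecular formula: C6H13BrClN.
  M = 6(12.011) + 13(1.008) + 79.904 + 35.45 + 14.007
    = 72.066 + 13.104 + 79.904 + 35.450 + 14.007 = 214.531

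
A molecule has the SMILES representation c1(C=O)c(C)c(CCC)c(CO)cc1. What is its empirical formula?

Atom tally by fragment:
  benzene ring core → C:6 H:6
  (− 4 ring H displaced by substituents)
  + CHO → C:1 H:1 O:1
  + CH3 → C:1 H:3
  + CH2CH2CH3 → C:3 H:7
  + CH2OH → C:1 H:3 O:1
Element totals:
  C: 12
  H: 16
  O: 2
Molecular formula: C12H16O2.
gcd of subscripts = 2; dividing each by 2:
  C: 12/2 = 6
  H: 16/2 = 8
  O: 2/2 = 1

C6H8O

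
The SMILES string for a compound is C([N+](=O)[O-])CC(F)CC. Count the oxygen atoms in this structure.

2

Atom tally by fragment:
  O2NCH2 → C:1 H:2 N:1 O:2
  CH2 → C:1 H:2
  CH(F) → C:1 H:1 F:1
  CH2 → C:1 H:2
  CH3 → C:1 H:3
Element totals:
  C: 5
  H: 10
  F: 1
  N: 1
  O: 2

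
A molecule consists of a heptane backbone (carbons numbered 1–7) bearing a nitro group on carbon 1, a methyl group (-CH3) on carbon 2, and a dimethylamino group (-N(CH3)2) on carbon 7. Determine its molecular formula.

C10H22N2O2

Atom tally by fragment:
  O2NCH2 → C:1 H:2 N:1 O:2
  CH(CH3) → C:2 H:4
  CH2 → C:1 H:2
  CH2 → C:1 H:2
  CH2 → C:1 H:2
  CH2 → C:1 H:2
  CH2N(CH3)2 → C:3 H:8 N:1
Element totals:
  C: 10
  H: 22
  N: 2
  O: 2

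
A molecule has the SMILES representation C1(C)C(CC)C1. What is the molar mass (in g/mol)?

Atom tally by fragment:
  cyclopropane ring core → C:3 H:6
  (− 2 ring H displaced by substituents)
  + CH3 → C:1 H:3
  + C2H5 → C:2 H:5
Element totals:
  C: 6
  H: 12
Molecular formula: C6H12.
  M = 6(12.011) + 12(1.008)
    = 72.066 + 12.096 = 84.162

84.16 g/mol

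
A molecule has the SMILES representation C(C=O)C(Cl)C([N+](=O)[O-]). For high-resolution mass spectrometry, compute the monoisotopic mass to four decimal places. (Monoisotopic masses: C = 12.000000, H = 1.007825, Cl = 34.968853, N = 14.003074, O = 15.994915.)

Atom tally by fragment:
  OHCCH2 → C:2 H:3 O:1
  CH(Cl) → C:1 H:1 Cl:1
  CH2NO2 → C:1 H:2 N:1 O:2
Element totals:
  C: 4
  H: 6
  Cl: 1
  N: 1
  O: 3
Molecular formula: C4H6ClNO3.
  M = 4(12.0) + 6(1.007825) + 34.968853 + 14.003074 + 3(15.994915)
    = 48.000000 + 6.046950 + 34.968853 + 14.003074 + 47.984745 = 151.003622

151.0036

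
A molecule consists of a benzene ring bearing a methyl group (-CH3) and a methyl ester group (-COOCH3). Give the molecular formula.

Atom tally by fragment:
  benzene ring core → C:6 H:6
  (− 2 ring H displaced by substituents)
  + CH3 → C:1 H:3
  + COOCH3 → C:2 H:3 O:2
Element totals:
  C: 9
  H: 10
  O: 2

C9H10O2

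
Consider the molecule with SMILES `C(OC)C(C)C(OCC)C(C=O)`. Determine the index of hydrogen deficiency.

1

Atom tally by fragment:
  CH3OCH2 → C:2 H:5 O:1
  CH(CH3) → C:2 H:4
  CH(OC2H5) → C:3 H:6 O:1
  CH2CHO → C:2 H:3 O:1
Element totals:
  C: 9
  H: 18
  O: 3
Molecular formula: C9H18O3.
DoU = (2C + 2 + N − H − X) / 2 = (2·9 + 2 + 0 − 18 − 0) / 2 = 1.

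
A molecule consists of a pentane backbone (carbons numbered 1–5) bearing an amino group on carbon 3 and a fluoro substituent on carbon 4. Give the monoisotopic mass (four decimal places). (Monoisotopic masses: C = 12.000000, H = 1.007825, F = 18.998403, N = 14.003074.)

Atom tally by fragment:
  CH3 → C:1 H:3
  CH2 → C:1 H:2
  CH(NH2) → C:1 H:3 N:1
  CH(F) → C:1 H:1 F:1
  CH3 → C:1 H:3
Element totals:
  C: 5
  H: 12
  F: 1
  N: 1
Molecular formula: C5H12FN.
  M = 5(12.0) + 12(1.007825) + 18.998403 + 14.003074
    = 60.000000 + 12.093900 + 18.998403 + 14.003074 = 105.095377

105.0954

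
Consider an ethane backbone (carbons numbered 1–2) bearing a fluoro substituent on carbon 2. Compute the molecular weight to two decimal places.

48.06 g/mol

Atom tally by fragment:
  CH3 → C:1 H:3
  CH2F → C:1 H:2 F:1
Element totals:
  C: 2
  H: 5
  F: 1
Molecular formula: C2H5F.
  M = 2(12.011) + 5(1.008) + 18.998
    = 24.022 + 5.040 + 18.998 = 48.060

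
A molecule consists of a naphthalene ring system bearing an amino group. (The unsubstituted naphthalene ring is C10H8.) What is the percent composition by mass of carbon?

Atom tally by fragment:
  naphthalene ring system core → C:10 H:8
  (− 1 ring H displaced by substituents)
  + NH2 → N:1 H:2
Element totals:
  C: 10
  H: 9
  N: 1
Molecular formula: C10H9N.
Molar mass = 143.189 g/mol.
Mass from C: 10 × 12.011 = 120.110 g/mol.
%C = 120.110 / 143.189 × 100 = 83.88%.

83.88%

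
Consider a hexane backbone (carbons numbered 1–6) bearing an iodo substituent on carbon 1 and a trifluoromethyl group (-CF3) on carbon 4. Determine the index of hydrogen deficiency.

0

Atom tally by fragment:
  ICH2 → C:1 H:2 I:1
  CH2 → C:1 H:2
  CH2 → C:1 H:2
  CH(CF3) → C:2 H:1 F:3
  CH2 → C:1 H:2
  CH3 → C:1 H:3
Element totals:
  C: 7
  H: 12
  F: 3
  I: 1
Molecular formula: C7H12F3I.
DoU = (2C + 2 + N − H − X) / 2 = (2·7 + 2 + 0 − 12 − 4) / 2 = 0.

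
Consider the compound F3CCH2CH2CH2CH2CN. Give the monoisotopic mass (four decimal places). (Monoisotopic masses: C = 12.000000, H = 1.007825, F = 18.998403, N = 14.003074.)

151.0609

Atom tally by fragment:
  F3CCH2 → C:2 H:2 F:3
  CH2 → C:1 H:2
  CH2 → C:1 H:2
  CH2CN → C:2 H:2 N:1
Element totals:
  C: 6
  H: 8
  F: 3
  N: 1
Molecular formula: C6H8F3N.
  M = 6(12.0) + 8(1.007825) + 3(18.998403) + 14.003074
    = 72.000000 + 8.062600 + 56.995209 + 14.003074 = 151.060883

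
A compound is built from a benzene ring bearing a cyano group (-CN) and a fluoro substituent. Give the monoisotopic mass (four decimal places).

121.0328

Atom tally by fragment:
  benzene ring core → C:6 H:6
  (− 2 ring H displaced by substituents)
  + CN → C:1 N:1
  + F → F:1
Element totals:
  C: 7
  H: 4
  F: 1
  N: 1
Molecular formula: C7H4FN.
  M = 7(12.0) + 4(1.007825) + 18.998403 + 14.003074
    = 84.000000 + 4.031300 + 18.998403 + 14.003074 = 121.032777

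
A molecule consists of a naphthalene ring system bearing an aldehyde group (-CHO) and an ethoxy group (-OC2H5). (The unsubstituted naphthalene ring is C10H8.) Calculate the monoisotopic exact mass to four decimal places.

Atom tally by fragment:
  naphthalene ring system core → C:10 H:8
  (− 2 ring H displaced by substituents)
  + CHO → C:1 H:1 O:1
  + OC2H5 → C:2 H:5 O:1
Element totals:
  C: 13
  H: 12
  O: 2
Molecular formula: C13H12O2.
  M = 13(12.0) + 12(1.007825) + 2(15.994915)
    = 156.000000 + 12.093900 + 31.989830 = 200.083730

200.0837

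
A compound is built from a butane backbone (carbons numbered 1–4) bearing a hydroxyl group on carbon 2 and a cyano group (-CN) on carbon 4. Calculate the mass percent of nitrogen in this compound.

Atom tally by fragment:
  CH3 → C:1 H:3
  CH(OH) → C:1 H:2 O:1
  CH2 → C:1 H:2
  CH2CN → C:2 H:2 N:1
Element totals:
  C: 5
  H: 9
  N: 1
  O: 1
Molecular formula: C5H9NO.
Molar mass = 99.133 g/mol.
Mass from N: 1 × 14.007 = 14.007 g/mol.
%N = 14.007 / 99.133 × 100 = 14.13%.

14.13%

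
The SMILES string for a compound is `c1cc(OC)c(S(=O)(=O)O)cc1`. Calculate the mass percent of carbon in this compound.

44.67%

Atom tally by fragment:
  benzene ring core → C:6 H:6
  (− 2 ring H displaced by substituents)
  + OCH3 → C:1 H:3 O:1
  + SO3H → S:1 O:3 H:1
Element totals:
  C: 7
  H: 8
  O: 4
  S: 1
Molecular formula: C7H8O4S.
Molar mass = 188.197 g/mol.
Mass from C: 7 × 12.011 = 84.077 g/mol.
%C = 84.077 / 188.197 × 100 = 44.67%.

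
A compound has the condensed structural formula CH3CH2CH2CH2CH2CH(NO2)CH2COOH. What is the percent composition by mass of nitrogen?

7.40%

Atom tally by fragment:
  CH3 → C:1 H:3
  CH2 → C:1 H:2
  CH2 → C:1 H:2
  CH2 → C:1 H:2
  CH2 → C:1 H:2
  CH(NO2) → C:1 H:1 N:1 O:2
  CH2COOH → C:2 H:3 O:2
Element totals:
  C: 8
  H: 15
  N: 1
  O: 4
Molecular formula: C8H15NO4.
Molar mass = 189.211 g/mol.
Mass from N: 1 × 14.007 = 14.007 g/mol.
%N = 14.007 / 189.211 × 100 = 7.40%.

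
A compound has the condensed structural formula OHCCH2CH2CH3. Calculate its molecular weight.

72.11 g/mol

Atom tally by fragment:
  OHCCH2 → C:2 H:3 O:1
  CH2 → C:1 H:2
  CH3 → C:1 H:3
Element totals:
  C: 4
  H: 8
  O: 1
Molecular formula: C4H8O.
  M = 4(12.011) + 8(1.008) + 15.999
    = 48.044 + 8.064 + 15.999 = 72.107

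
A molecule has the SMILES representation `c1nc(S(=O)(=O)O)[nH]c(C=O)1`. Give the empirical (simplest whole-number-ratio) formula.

Atom tally by fragment:
  imidazole ring core → C:3 H:4 N:2
  (− 2 ring H displaced by substituents)
  + SO3H → S:1 O:3 H:1
  + CHO → C:1 H:1 O:1
Element totals:
  C: 4
  H: 4
  N: 2
  O: 4
  S: 1
Molecular formula: C4H4N2O4S.
gcd of subscripts (4, 4, 2, 4, 1) = 1, so the empirical formula equals the molecular formula.

C4H4N2O4S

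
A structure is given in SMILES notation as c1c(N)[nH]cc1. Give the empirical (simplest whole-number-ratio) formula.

Atom tally by fragment:
  pyrrole ring core → C:4 H:5 N:1
  (− 1 ring H displaced by substituents)
  + NH2 → N:1 H:2
Element totals:
  C: 4
  H: 6
  N: 2
Molecular formula: C4H6N2.
gcd of subscripts = 2; dividing each by 2:
  C: 4/2 = 2
  H: 6/2 = 3
  N: 2/2 = 1

C2H3N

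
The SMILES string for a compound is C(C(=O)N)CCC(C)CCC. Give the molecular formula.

C9H19NO

Atom tally by fragment:
  H2NOCCH2 → C:2 H:4 O:1 N:1
  CH2 → C:1 H:2
  CH2 → C:1 H:2
  CH(CH3) → C:2 H:4
  CH2 → C:1 H:2
  CH2 → C:1 H:2
  CH3 → C:1 H:3
Element totals:
  C: 9
  H: 19
  N: 1
  O: 1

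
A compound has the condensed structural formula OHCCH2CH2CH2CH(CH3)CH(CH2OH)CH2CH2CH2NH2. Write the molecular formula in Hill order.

C11H23NO2

Element totals:
  C: 11
  H: 23
  N: 1
  O: 2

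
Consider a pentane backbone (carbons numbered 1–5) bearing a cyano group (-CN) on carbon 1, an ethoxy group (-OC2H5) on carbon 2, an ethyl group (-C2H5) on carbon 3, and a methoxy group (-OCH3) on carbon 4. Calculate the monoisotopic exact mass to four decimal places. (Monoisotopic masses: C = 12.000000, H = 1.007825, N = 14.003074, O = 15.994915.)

Atom tally by fragment:
  NCCH2 → C:2 H:2 N:1
  CH(OC2H5) → C:3 H:6 O:1
  CH(C2H5) → C:3 H:6
  CH(OCH3) → C:2 H:4 O:1
  CH3 → C:1 H:3
Element totals:
  C: 11
  H: 21
  N: 1
  O: 2
Molecular formula: C11H21NO2.
  M = 11(12.0) + 21(1.007825) + 14.003074 + 2(15.994915)
    = 132.000000 + 21.164325 + 14.003074 + 31.989830 = 199.157229

199.1572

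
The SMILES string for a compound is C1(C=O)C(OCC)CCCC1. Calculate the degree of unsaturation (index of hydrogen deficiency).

Atom tally by fragment:
  cyclohexane ring core → C:6 H:12
  (− 2 ring H displaced by substituents)
  + CHO → C:1 H:1 O:1
  + OC2H5 → C:2 H:5 O:1
Element totals:
  C: 9
  H: 16
  O: 2
Molecular formula: C9H16O2.
DoU = (2C + 2 + N − H − X) / 2 = (2·9 + 2 + 0 − 16 − 0) / 2 = 2.

2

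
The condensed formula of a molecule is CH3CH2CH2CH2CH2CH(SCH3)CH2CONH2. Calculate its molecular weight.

Element totals:
  C: 9
  H: 19
  N: 1
  O: 1
  S: 1
Molecular formula: C9H19NOS.
  M = 9(12.011) + 19(1.008) + 14.007 + 15.999 + 32.06
    = 108.099 + 19.152 + 14.007 + 15.999 + 32.060 = 189.317

189.32 g/mol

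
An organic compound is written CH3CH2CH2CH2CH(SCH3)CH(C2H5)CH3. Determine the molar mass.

174.35 g/mol

Atom tally by fragment:
  CH3 → C:1 H:3
  CH2 → C:1 H:2
  CH2 → C:1 H:2
  CH2 → C:1 H:2
  CH(SCH3) → C:2 H:4 S:1
  CH(C2H5) → C:3 H:6
  CH3 → C:1 H:3
Element totals:
  C: 10
  H: 22
  S: 1
Molecular formula: C10H22S.
  M = 10(12.011) + 22(1.008) + 32.06
    = 120.110 + 22.176 + 32.060 = 174.346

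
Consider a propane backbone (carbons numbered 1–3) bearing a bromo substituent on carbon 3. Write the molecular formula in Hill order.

Atom tally by fragment:
  CH3 → C:1 H:3
  CH2 → C:1 H:2
  CH2Br → C:1 H:2 Br:1
Element totals:
  C: 3
  H: 7
  Br: 1

C3H7Br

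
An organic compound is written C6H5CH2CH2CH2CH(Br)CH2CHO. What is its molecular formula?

C12H15BrO

Element totals:
  C: 12
  H: 15
  Br: 1
  O: 1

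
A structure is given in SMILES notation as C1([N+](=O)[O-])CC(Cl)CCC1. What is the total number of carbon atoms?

6

Atom tally by fragment:
  cyclohexane ring core → C:6 H:12
  (− 2 ring H displaced by substituents)
  + NO2 → N:1 O:2
  + Cl → Cl:1
Element totals:
  C: 6
  H: 10
  Cl: 1
  N: 1
  O: 2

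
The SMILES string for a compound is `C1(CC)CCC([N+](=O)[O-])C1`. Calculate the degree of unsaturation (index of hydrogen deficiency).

2

Atom tally by fragment:
  cyclopentane ring core → C:5 H:10
  (− 2 ring H displaced by substituents)
  + C2H5 → C:2 H:5
  + NO2 → N:1 O:2
Element totals:
  C: 7
  H: 13
  N: 1
  O: 2
Molecular formula: C7H13NO2.
DoU = (2C + 2 + N − H − X) / 2 = (2·7 + 2 + 1 − 13 − 0) / 2 = 2.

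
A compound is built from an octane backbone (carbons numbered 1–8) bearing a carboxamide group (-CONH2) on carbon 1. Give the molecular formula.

C9H19NO

Atom tally by fragment:
  H2NOCCH2 → C:2 H:4 O:1 N:1
  CH2 → C:1 H:2
  CH2 → C:1 H:2
  CH2 → C:1 H:2
  CH2 → C:1 H:2
  CH2 → C:1 H:2
  CH2 → C:1 H:2
  CH3 → C:1 H:3
Element totals:
  C: 9
  H: 19
  N: 1
  O: 1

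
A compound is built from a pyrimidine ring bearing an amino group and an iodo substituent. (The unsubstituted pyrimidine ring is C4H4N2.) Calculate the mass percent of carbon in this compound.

21.74%

Atom tally by fragment:
  pyrimidine ring core → C:4 H:4 N:2
  (− 2 ring H displaced by substituents)
  + NH2 → N:1 H:2
  + I → I:1
Element totals:
  C: 4
  H: 4
  I: 1
  N: 3
Molecular formula: C4H4IN3.
Molar mass = 221.001 g/mol.
Mass from C: 4 × 12.011 = 48.044 g/mol.
%C = 48.044 / 221.001 × 100 = 21.74%.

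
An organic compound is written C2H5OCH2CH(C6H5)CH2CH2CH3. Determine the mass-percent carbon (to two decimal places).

Atom tally by fragment:
  C2H5OCH2 → C:3 H:7 O:1
  CH(C6H5) → C:7 H:6
  CH2 → C:1 H:2
  CH2 → C:1 H:2
  CH3 → C:1 H:3
Element totals:
  C: 13
  H: 20
  O: 1
Molecular formula: C13H20O.
Molar mass = 192.302 g/mol.
Mass from C: 13 × 12.011 = 156.143 g/mol.
%C = 156.143 / 192.302 × 100 = 81.20%.

81.20%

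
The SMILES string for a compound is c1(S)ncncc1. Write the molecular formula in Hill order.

Atom tally by fragment:
  pyrimidine ring core → C:4 H:4 N:2
  (− 1 ring H displaced by substituents)
  + SH → S:1 H:1
Element totals:
  C: 4
  H: 4
  N: 2
  S: 1

C4H4N2S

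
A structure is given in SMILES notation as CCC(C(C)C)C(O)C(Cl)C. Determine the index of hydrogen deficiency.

Atom tally by fragment:
  CH3 → C:1 H:3
  CH2 → C:1 H:2
  CH(CH(CH3)2) → C:4 H:8
  CH(OH) → C:1 H:2 O:1
  CH(Cl) → C:1 H:1 Cl:1
  CH3 → C:1 H:3
Element totals:
  C: 9
  H: 19
  Cl: 1
  O: 1
Molecular formula: C9H19ClO.
DoU = (2C + 2 + N − H − X) / 2 = (2·9 + 2 + 0 − 19 − 1) / 2 = 0.

0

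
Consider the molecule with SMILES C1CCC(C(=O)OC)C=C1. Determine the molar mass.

140.18 g/mol

Atom tally by fragment:
  cyclohexene ring core → C:6 H:10
  (− 1 ring H displaced by substituents)
  + COOCH3 → C:2 H:3 O:2
Element totals:
  C: 8
  H: 12
  O: 2
Molecular formula: C8H12O2.
  M = 8(12.011) + 12(1.008) + 2(15.999)
    = 96.088 + 12.096 + 31.998 = 140.182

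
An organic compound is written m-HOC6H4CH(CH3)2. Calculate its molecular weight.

136.19 g/mol

Atom tally by fragment:
  benzene ring core → C:6 H:6
  (− 2 ring H displaced by substituents)
  + OH → O:1 H:1
  + CH(CH3)2 → C:3 H:7
Element totals:
  C: 9
  H: 12
  O: 1
Molecular formula: C9H12O.
  M = 9(12.011) + 12(1.008) + 15.999
    = 108.099 + 12.096 + 15.999 = 136.194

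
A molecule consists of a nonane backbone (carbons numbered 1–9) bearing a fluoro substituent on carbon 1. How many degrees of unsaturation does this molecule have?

Atom tally by fragment:
  FCH2 → C:1 H:2 F:1
  CH2 → C:1 H:2
  CH2 → C:1 H:2
  CH2 → C:1 H:2
  CH2 → C:1 H:2
  CH2 → C:1 H:2
  CH2 → C:1 H:2
  CH2 → C:1 H:2
  CH3 → C:1 H:3
Element totals:
  C: 9
  H: 19
  F: 1
Molecular formula: C9H19F.
DoU = (2C + 2 + N − H − X) / 2 = (2·9 + 2 + 0 − 19 − 1) / 2 = 0.

0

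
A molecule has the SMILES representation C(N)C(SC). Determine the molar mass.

91.17 g/mol

Atom tally by fragment:
  H2NCH2 → C:1 H:4 N:1
  CH2SCH3 → C:2 H:5 S:1
Element totals:
  C: 3
  H: 9
  N: 1
  S: 1
Molecular formula: C3H9NS.
  M = 3(12.011) + 9(1.008) + 14.007 + 32.06
    = 36.033 + 9.072 + 14.007 + 32.060 = 91.172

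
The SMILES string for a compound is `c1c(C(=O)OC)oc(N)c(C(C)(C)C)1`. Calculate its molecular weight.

Atom tally by fragment:
  furan ring core → C:4 H:4 O:1
  (− 3 ring H displaced by substituents)
  + COOCH3 → C:2 H:3 O:2
  + NH2 → N:1 H:2
  + C(CH3)3 → C:4 H:9
Element totals:
  C: 10
  H: 15
  N: 1
  O: 3
Molecular formula: C10H15NO3.
  M = 10(12.011) + 15(1.008) + 14.007 + 3(15.999)
    = 120.110 + 15.120 + 14.007 + 47.997 = 197.234

197.23 g/mol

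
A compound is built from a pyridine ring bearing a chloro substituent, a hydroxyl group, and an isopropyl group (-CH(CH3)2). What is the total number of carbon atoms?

8

Atom tally by fragment:
  pyridine ring core → C:5 H:5 N:1
  (− 3 ring H displaced by substituents)
  + Cl → Cl:1
  + OH → O:1 H:1
  + CH(CH3)2 → C:3 H:7
Element totals:
  C: 8
  H: 10
  Cl: 1
  N: 1
  O: 1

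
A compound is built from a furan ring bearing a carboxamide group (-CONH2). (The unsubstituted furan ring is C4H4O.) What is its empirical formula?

C5H5NO2

Atom tally by fragment:
  furan ring core → C:4 H:4 O:1
  (− 1 ring H displaced by substituents)
  + CONH2 → C:1 H:2 O:1 N:1
Element totals:
  C: 5
  H: 5
  N: 1
  O: 2
Molecular formula: C5H5NO2.
gcd of subscripts (5, 5, 1, 2) = 1, so the empirical formula equals the molecular formula.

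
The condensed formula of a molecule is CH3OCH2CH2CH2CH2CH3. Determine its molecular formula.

C6H14O

Atom tally by fragment:
  CH3OCH2 → C:2 H:5 O:1
  CH2 → C:1 H:2
  CH2 → C:1 H:2
  CH2 → C:1 H:2
  CH3 → C:1 H:3
Element totals:
  C: 6
  H: 14
  O: 1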